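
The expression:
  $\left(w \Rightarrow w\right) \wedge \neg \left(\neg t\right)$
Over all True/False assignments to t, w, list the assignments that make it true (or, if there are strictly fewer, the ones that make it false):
is true only for:
  t=True, w=False;
  t=True, w=True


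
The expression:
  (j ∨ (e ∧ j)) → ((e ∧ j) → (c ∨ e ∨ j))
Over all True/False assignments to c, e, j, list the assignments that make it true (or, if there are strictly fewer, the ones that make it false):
is always true.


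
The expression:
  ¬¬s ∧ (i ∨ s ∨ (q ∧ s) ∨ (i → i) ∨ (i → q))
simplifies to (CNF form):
s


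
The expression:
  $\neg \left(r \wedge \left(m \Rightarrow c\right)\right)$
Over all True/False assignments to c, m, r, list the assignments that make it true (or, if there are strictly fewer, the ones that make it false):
is false only for:
  c=False, m=False, r=True;
  c=True, m=False, r=True;
  c=True, m=True, r=True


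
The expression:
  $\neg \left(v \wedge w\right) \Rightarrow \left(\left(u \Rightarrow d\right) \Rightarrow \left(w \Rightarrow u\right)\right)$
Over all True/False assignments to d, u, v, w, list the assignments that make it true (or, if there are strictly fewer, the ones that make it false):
is false only for:
  d=False, u=False, v=False, w=True;
  d=True, u=False, v=False, w=True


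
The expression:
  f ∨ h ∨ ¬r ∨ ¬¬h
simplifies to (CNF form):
f ∨ h ∨ ¬r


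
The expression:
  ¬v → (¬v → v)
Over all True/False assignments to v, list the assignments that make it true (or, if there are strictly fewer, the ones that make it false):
is true only for:
  v=True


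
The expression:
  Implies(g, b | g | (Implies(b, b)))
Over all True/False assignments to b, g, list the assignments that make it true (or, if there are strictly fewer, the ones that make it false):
is always true.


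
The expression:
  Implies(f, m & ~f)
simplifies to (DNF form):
~f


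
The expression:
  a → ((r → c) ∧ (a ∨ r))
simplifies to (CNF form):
c ∨ ¬a ∨ ¬r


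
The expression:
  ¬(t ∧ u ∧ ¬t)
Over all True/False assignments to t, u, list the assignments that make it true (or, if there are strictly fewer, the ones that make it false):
is always true.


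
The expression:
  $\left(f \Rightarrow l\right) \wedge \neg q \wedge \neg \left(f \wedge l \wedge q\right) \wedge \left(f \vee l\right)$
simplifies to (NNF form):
$l \wedge \neg q$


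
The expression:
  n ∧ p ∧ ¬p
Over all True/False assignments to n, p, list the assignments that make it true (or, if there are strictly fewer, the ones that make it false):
is never true.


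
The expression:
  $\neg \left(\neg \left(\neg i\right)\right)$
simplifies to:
$\neg i$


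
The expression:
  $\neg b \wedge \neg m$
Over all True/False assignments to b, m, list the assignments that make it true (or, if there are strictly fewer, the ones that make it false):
is true only for:
  b=False, m=False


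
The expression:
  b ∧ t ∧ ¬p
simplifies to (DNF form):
b ∧ t ∧ ¬p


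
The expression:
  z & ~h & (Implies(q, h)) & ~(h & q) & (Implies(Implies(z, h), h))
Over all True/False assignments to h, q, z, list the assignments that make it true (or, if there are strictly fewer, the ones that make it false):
is true only for:
  h=False, q=False, z=True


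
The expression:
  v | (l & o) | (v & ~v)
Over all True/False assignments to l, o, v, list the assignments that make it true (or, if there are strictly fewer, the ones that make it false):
is false only for:
  l=False, o=False, v=False;
  l=False, o=True, v=False;
  l=True, o=False, v=False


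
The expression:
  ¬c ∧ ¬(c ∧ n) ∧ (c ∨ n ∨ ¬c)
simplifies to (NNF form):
¬c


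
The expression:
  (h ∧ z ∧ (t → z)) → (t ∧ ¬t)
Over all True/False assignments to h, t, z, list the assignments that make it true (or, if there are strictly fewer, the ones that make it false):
is false only for:
  h=True, t=False, z=True;
  h=True, t=True, z=True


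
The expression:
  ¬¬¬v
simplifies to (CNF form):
¬v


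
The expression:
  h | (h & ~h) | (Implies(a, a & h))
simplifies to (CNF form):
h | ~a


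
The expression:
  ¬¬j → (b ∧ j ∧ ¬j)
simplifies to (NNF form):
¬j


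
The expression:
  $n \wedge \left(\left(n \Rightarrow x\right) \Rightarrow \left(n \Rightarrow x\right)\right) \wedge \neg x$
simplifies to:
$n \wedge \neg x$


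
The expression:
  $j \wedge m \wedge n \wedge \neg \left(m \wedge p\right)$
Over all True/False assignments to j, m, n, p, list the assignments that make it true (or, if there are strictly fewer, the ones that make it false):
is true only for:
  j=True, m=True, n=True, p=False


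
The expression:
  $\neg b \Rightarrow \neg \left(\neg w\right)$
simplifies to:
$b \vee w$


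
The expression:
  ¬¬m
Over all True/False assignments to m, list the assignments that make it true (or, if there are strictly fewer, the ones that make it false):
is true only for:
  m=True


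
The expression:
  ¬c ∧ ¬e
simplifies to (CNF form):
¬c ∧ ¬e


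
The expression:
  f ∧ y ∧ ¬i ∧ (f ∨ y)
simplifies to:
f ∧ y ∧ ¬i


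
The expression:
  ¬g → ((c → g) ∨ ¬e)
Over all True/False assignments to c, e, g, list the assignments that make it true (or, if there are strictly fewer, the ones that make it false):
is false only for:
  c=True, e=True, g=False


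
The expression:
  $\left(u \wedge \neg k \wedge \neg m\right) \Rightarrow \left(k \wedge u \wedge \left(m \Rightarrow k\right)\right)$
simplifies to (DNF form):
$k \vee m \vee \neg u$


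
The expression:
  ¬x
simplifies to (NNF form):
¬x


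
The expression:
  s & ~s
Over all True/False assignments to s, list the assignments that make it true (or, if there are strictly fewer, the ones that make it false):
is never true.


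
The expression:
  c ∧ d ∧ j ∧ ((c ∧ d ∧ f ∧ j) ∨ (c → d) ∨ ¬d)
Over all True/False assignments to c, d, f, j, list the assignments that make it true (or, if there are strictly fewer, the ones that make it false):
is true only for:
  c=True, d=True, f=False, j=True;
  c=True, d=True, f=True, j=True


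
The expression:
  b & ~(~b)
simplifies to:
b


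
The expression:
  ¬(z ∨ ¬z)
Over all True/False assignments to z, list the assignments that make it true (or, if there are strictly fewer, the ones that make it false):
is never true.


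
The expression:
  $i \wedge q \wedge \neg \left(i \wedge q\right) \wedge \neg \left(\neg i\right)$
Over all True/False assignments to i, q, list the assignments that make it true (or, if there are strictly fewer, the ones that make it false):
is never true.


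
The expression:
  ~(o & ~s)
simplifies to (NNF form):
s | ~o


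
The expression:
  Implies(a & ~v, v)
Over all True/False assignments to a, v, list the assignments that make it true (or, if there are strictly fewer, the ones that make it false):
is false only for:
  a=True, v=False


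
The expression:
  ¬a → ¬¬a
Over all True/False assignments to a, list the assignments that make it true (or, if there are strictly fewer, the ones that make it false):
is true only for:
  a=True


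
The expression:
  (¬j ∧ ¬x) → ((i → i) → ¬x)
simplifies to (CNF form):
True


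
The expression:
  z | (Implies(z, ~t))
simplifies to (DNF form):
True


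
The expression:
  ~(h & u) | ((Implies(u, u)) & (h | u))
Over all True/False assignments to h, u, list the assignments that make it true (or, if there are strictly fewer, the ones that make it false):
is always true.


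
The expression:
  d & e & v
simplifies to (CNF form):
d & e & v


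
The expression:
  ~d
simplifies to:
~d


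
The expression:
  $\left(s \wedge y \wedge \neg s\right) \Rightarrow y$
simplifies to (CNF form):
$\text{True}$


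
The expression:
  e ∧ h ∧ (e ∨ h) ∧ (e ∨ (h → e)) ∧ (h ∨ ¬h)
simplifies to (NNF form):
e ∧ h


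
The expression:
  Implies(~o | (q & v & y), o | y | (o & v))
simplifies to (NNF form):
o | y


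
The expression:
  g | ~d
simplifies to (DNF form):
g | ~d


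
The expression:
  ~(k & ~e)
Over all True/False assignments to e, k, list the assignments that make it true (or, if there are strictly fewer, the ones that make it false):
is false only for:
  e=False, k=True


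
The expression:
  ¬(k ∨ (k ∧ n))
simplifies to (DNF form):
¬k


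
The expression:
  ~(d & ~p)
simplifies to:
p | ~d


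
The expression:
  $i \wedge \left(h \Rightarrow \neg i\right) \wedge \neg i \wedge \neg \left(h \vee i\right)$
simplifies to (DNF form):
$\text{False}$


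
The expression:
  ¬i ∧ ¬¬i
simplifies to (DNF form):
False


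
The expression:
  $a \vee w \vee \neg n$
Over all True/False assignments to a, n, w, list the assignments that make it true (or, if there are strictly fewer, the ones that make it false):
is false only for:
  a=False, n=True, w=False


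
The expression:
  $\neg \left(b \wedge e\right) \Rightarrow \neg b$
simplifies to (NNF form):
$e \vee \neg b$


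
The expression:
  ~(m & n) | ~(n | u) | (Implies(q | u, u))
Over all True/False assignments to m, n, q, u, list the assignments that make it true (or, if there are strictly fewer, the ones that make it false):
is false only for:
  m=True, n=True, q=True, u=False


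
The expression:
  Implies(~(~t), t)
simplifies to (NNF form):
True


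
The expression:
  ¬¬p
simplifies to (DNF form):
p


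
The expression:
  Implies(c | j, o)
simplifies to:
o | (~c & ~j)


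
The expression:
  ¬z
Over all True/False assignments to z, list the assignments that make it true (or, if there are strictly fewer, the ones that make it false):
is true only for:
  z=False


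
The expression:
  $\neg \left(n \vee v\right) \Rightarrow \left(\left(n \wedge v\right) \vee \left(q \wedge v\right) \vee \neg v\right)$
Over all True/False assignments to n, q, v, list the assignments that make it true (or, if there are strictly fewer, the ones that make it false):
is always true.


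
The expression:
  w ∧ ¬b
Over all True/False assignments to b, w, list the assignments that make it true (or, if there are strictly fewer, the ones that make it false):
is true only for:
  b=False, w=True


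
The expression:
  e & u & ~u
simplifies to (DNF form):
False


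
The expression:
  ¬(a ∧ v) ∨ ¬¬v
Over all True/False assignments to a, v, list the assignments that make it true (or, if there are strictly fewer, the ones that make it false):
is always true.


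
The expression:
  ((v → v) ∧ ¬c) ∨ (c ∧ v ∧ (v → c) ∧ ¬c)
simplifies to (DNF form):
¬c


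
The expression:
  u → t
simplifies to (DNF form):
t ∨ ¬u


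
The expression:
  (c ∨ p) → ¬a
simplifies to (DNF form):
(¬c ∧ ¬p) ∨ ¬a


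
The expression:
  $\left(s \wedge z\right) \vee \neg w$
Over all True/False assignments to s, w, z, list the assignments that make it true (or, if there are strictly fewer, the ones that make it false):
is false only for:
  s=False, w=True, z=False;
  s=False, w=True, z=True;
  s=True, w=True, z=False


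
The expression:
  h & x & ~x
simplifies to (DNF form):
False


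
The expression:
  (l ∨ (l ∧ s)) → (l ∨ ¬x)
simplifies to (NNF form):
True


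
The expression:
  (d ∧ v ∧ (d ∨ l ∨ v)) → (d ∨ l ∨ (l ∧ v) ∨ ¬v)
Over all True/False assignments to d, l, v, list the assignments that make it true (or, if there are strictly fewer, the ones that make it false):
is always true.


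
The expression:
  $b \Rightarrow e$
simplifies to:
$e \vee \neg b$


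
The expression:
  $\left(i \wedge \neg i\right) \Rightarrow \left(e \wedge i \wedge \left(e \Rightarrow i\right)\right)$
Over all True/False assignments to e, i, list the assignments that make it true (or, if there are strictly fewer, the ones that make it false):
is always true.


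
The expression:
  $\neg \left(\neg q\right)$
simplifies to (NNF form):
$q$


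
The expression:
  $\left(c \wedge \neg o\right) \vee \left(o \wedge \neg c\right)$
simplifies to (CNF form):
$\left(c \vee o\right) \wedge \left(\neg c \vee \neg o\right)$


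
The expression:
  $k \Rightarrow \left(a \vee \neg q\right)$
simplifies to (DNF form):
$a \vee \neg k \vee \neg q$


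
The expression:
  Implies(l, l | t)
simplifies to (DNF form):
True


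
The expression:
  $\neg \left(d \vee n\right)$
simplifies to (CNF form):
$\neg d \wedge \neg n$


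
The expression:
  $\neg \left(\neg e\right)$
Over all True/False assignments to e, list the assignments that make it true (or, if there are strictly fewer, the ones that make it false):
is true only for:
  e=True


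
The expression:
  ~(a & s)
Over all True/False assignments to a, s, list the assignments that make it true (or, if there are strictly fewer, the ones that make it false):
is false only for:
  a=True, s=True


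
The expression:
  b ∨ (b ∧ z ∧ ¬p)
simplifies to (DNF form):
b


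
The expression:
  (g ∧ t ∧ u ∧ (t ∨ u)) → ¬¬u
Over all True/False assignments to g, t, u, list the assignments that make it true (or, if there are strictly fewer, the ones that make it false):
is always true.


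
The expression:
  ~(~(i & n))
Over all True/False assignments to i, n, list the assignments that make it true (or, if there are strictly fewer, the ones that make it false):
is true only for:
  i=True, n=True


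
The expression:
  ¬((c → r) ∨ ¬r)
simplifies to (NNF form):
False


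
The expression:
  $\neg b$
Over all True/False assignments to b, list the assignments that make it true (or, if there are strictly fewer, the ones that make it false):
is true only for:
  b=False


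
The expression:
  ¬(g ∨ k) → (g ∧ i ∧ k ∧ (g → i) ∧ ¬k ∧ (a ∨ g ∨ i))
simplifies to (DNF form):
g ∨ k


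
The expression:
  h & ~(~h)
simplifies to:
h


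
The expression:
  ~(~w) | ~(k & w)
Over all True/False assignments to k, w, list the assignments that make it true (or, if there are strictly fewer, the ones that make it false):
is always true.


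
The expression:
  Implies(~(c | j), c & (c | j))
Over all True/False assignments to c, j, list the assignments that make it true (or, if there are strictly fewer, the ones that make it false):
is false only for:
  c=False, j=False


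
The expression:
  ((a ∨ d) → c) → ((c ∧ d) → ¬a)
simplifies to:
¬a ∨ ¬c ∨ ¬d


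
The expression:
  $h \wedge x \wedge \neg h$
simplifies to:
$\text{False}$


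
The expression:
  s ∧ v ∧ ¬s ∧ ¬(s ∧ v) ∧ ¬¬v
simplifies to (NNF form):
False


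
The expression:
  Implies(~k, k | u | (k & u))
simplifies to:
k | u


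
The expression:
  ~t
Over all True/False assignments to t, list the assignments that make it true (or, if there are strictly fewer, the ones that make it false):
is true only for:
  t=False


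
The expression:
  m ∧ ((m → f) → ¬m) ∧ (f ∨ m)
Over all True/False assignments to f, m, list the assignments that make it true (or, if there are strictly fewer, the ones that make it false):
is true only for:
  f=False, m=True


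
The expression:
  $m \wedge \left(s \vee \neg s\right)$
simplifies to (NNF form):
$m$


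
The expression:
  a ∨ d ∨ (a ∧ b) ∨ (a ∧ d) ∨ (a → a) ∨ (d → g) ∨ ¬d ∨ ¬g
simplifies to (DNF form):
True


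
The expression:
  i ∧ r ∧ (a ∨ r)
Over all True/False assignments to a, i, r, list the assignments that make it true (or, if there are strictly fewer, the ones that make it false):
is true only for:
  a=False, i=True, r=True;
  a=True, i=True, r=True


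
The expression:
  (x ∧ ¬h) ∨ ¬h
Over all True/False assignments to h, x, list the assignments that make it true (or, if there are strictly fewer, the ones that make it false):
is true only for:
  h=False, x=False;
  h=False, x=True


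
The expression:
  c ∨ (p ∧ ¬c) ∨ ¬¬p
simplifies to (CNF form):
c ∨ p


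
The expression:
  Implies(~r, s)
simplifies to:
r | s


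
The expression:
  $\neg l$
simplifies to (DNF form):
$\neg l$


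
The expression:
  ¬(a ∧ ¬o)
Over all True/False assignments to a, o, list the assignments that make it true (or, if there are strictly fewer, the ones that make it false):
is false only for:
  a=True, o=False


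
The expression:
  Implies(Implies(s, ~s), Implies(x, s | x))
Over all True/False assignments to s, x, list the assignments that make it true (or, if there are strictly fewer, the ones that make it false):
is always true.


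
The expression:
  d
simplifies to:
d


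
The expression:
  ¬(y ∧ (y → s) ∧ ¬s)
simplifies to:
True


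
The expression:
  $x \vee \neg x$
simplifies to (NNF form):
$\text{True}$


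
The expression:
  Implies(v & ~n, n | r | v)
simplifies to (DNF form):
True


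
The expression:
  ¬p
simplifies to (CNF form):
¬p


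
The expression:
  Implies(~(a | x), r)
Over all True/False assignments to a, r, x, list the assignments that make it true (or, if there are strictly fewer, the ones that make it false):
is false only for:
  a=False, r=False, x=False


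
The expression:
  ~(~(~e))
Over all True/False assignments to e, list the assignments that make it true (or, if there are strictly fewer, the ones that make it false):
is true only for:
  e=False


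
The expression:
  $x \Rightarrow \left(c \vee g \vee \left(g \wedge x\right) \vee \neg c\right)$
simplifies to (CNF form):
$\text{True}$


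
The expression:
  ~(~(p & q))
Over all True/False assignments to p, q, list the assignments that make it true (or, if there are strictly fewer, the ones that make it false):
is true only for:
  p=True, q=True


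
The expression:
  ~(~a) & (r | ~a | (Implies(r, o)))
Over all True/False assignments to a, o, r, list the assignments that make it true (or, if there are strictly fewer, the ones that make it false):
is true only for:
  a=True, o=False, r=False;
  a=True, o=False, r=True;
  a=True, o=True, r=False;
  a=True, o=True, r=True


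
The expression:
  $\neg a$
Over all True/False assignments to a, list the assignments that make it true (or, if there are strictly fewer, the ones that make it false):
is true only for:
  a=False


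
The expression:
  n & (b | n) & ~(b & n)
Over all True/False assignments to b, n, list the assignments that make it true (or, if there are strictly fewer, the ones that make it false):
is true only for:
  b=False, n=True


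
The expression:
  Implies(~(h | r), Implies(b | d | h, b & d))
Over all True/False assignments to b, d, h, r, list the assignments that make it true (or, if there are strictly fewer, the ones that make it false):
is false only for:
  b=False, d=True, h=False, r=False;
  b=True, d=False, h=False, r=False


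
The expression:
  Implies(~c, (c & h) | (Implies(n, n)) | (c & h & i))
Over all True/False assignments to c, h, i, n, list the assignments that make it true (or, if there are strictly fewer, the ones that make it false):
is always true.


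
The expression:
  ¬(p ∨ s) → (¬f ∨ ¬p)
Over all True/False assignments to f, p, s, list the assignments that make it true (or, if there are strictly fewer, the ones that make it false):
is always true.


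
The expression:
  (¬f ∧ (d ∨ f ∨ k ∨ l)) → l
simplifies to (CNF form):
(f ∨ l ∨ ¬d) ∧ (f ∨ l ∨ ¬k)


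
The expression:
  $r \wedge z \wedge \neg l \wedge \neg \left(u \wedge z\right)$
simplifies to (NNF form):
$r \wedge z \wedge \neg l \wedge \neg u$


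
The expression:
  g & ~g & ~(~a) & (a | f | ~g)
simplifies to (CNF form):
False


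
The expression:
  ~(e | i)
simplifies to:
~e & ~i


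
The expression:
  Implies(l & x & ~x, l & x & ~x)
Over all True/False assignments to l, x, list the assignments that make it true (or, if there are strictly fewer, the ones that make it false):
is always true.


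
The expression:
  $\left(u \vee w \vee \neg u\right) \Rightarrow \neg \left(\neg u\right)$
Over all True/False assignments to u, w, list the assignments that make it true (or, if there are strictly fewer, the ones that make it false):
is true only for:
  u=True, w=False;
  u=True, w=True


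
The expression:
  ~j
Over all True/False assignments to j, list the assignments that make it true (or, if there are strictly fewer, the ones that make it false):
is true only for:
  j=False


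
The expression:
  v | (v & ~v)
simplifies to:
v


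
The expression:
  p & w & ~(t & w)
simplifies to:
p & w & ~t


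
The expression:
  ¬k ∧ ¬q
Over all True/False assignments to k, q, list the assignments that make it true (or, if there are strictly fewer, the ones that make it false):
is true only for:
  k=False, q=False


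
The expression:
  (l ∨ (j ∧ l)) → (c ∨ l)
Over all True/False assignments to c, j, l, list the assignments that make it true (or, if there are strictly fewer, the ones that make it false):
is always true.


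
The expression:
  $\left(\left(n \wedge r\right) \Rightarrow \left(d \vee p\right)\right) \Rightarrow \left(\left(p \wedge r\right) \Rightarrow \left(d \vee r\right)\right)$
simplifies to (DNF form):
$\text{True}$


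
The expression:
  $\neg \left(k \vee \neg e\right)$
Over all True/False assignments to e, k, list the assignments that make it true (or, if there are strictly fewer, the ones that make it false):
is true only for:
  e=True, k=False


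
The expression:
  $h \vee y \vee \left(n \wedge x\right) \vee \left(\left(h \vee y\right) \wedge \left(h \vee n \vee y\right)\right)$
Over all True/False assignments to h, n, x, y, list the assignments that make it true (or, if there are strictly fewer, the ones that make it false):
is false only for:
  h=False, n=False, x=False, y=False;
  h=False, n=False, x=True, y=False;
  h=False, n=True, x=False, y=False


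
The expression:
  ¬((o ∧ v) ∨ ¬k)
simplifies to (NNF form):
k ∧ (¬o ∨ ¬v)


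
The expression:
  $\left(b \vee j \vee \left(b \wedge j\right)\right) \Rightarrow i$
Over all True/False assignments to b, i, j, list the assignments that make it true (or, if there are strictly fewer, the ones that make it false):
is false only for:
  b=False, i=False, j=True;
  b=True, i=False, j=False;
  b=True, i=False, j=True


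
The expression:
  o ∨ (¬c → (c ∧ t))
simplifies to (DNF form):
c ∨ o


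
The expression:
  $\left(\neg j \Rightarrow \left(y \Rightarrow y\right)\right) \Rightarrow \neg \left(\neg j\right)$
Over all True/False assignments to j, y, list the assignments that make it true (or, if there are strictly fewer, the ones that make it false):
is true only for:
  j=True, y=False;
  j=True, y=True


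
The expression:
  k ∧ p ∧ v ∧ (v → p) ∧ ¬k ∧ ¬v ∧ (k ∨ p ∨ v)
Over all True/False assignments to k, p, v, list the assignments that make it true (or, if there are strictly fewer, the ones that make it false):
is never true.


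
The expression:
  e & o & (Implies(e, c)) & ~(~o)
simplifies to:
c & e & o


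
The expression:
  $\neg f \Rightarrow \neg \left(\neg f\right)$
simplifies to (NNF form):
$f$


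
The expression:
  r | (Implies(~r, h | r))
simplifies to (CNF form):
h | r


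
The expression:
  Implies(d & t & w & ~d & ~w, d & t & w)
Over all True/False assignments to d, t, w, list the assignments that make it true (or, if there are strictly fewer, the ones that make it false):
is always true.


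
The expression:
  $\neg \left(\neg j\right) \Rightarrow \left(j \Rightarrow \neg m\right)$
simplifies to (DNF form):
$\neg j \vee \neg m$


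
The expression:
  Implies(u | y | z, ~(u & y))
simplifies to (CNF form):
~u | ~y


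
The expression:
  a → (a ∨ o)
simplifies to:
True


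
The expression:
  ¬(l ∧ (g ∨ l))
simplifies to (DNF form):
¬l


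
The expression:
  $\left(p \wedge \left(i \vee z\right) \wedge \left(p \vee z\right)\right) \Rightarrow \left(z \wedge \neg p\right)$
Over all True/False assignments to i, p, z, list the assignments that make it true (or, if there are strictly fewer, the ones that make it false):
is false only for:
  i=False, p=True, z=True;
  i=True, p=True, z=False;
  i=True, p=True, z=True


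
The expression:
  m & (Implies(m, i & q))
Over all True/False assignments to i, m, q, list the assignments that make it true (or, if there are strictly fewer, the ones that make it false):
is true only for:
  i=True, m=True, q=True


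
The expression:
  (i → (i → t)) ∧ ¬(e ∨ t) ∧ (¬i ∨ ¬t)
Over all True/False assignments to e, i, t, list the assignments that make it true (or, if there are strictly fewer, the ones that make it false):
is true only for:
  e=False, i=False, t=False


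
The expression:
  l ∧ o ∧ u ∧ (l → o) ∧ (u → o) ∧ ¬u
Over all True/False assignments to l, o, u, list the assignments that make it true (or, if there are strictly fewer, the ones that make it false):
is never true.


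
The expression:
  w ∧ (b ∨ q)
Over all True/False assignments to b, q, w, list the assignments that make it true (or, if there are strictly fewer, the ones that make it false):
is true only for:
  b=False, q=True, w=True;
  b=True, q=False, w=True;
  b=True, q=True, w=True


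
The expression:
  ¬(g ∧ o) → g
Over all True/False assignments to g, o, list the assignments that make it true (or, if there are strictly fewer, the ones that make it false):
is true only for:
  g=True, o=False;
  g=True, o=True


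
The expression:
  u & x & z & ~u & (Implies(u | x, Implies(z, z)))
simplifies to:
False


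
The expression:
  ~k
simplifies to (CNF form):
~k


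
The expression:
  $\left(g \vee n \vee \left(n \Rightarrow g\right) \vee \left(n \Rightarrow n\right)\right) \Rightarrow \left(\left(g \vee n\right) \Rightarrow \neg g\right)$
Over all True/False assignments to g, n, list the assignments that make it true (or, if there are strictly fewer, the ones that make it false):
is true only for:
  g=False, n=False;
  g=False, n=True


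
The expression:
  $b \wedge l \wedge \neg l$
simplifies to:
$\text{False}$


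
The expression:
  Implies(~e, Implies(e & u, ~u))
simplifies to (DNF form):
True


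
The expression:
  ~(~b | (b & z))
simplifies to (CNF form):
b & ~z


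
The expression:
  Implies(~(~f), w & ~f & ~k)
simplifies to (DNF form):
~f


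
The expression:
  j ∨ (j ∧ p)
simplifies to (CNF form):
j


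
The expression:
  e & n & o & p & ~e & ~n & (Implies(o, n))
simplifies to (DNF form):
False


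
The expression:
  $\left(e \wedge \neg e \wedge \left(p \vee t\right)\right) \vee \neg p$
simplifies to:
$\neg p$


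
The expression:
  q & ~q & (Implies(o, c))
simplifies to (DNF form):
False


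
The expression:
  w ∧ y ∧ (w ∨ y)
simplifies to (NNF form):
w ∧ y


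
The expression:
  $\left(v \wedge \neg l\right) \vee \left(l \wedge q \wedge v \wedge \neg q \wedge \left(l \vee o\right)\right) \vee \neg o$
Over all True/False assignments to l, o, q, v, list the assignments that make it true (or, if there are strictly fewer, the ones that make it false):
is false only for:
  l=False, o=True, q=False, v=False;
  l=False, o=True, q=True, v=False;
  l=True, o=True, q=False, v=False;
  l=True, o=True, q=False, v=True;
  l=True, o=True, q=True, v=False;
  l=True, o=True, q=True, v=True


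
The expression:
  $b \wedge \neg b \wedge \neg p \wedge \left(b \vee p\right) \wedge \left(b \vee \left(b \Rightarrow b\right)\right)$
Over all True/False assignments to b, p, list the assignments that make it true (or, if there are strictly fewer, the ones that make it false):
is never true.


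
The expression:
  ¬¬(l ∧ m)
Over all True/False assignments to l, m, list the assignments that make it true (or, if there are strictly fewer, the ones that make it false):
is true only for:
  l=True, m=True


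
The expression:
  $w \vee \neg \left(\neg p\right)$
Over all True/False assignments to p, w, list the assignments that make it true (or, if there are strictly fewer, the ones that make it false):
is false only for:
  p=False, w=False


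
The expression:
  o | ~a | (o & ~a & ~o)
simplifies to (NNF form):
o | ~a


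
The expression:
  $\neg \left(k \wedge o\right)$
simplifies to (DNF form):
$\neg k \vee \neg o$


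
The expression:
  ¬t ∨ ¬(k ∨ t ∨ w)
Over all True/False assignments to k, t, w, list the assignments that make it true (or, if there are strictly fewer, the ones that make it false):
is true only for:
  k=False, t=False, w=False;
  k=False, t=False, w=True;
  k=True, t=False, w=False;
  k=True, t=False, w=True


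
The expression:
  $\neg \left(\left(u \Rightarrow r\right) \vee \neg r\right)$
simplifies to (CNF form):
$\text{False}$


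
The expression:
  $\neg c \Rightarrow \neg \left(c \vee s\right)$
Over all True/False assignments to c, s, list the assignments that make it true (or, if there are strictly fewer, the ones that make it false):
is false only for:
  c=False, s=True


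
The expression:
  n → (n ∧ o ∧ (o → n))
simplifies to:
o ∨ ¬n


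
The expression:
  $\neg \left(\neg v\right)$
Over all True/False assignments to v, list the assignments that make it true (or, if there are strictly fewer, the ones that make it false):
is true only for:
  v=True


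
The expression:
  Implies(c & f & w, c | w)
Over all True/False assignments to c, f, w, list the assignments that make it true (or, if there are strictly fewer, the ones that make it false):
is always true.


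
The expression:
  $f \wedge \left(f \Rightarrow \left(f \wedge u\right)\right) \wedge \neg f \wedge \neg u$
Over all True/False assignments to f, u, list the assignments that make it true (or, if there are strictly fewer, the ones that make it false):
is never true.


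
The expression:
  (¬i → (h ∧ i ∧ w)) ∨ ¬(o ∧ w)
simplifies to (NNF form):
i ∨ ¬o ∨ ¬w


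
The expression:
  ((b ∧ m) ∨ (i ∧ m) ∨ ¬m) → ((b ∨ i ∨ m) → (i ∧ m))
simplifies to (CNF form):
(i ∨ ¬b) ∧ (m ∨ ¬i)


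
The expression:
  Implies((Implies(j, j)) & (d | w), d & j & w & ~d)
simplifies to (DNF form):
~d & ~w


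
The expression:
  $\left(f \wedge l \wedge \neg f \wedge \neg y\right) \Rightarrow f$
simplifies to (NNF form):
$\text{True}$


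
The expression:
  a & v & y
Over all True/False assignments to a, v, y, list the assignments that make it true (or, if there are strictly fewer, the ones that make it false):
is true only for:
  a=True, v=True, y=True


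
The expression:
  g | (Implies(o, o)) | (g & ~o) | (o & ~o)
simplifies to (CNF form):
True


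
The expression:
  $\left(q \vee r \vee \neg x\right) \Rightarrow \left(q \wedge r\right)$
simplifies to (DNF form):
$\left(q \wedge r\right) \vee \left(x \wedge \neg q \wedge \neg r\right)$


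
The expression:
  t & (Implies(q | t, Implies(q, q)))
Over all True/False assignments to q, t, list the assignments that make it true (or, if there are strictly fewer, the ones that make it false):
is true only for:
  q=False, t=True;
  q=True, t=True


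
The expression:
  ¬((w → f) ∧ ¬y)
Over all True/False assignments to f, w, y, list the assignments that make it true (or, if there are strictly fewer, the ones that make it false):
is false only for:
  f=False, w=False, y=False;
  f=True, w=False, y=False;
  f=True, w=True, y=False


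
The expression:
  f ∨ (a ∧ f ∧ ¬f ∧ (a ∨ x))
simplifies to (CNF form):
f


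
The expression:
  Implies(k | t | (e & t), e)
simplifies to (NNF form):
e | (~k & ~t)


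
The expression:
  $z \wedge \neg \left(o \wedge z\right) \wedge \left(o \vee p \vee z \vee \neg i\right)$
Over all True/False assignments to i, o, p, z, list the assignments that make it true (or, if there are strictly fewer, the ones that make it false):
is true only for:
  i=False, o=False, p=False, z=True;
  i=False, o=False, p=True, z=True;
  i=True, o=False, p=False, z=True;
  i=True, o=False, p=True, z=True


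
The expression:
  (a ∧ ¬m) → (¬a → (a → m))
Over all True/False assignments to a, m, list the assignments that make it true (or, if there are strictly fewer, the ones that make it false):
is always true.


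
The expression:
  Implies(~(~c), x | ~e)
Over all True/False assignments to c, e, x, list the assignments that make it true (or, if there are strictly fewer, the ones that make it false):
is false only for:
  c=True, e=True, x=False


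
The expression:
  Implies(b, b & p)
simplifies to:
p | ~b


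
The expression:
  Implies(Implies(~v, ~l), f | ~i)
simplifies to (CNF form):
(f | l | ~i) & (f | ~i | ~v)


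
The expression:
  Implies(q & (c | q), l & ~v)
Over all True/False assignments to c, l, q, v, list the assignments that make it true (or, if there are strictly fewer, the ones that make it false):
is false only for:
  c=False, l=False, q=True, v=False;
  c=False, l=False, q=True, v=True;
  c=False, l=True, q=True, v=True;
  c=True, l=False, q=True, v=False;
  c=True, l=False, q=True, v=True;
  c=True, l=True, q=True, v=True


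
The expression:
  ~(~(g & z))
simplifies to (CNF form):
g & z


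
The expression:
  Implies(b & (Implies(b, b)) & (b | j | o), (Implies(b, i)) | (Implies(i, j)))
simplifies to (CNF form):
True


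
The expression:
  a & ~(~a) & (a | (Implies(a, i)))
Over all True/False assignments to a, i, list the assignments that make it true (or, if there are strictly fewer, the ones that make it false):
is true only for:
  a=True, i=False;
  a=True, i=True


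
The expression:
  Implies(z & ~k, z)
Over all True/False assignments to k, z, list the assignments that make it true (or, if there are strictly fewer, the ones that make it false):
is always true.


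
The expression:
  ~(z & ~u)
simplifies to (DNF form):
u | ~z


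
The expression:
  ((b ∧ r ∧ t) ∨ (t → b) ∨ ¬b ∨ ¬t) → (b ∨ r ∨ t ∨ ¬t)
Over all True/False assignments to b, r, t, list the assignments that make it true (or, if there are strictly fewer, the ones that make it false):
is always true.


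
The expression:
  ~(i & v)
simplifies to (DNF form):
~i | ~v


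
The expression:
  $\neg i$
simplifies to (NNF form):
$\neg i$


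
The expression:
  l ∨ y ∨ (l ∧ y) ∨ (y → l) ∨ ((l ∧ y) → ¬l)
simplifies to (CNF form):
True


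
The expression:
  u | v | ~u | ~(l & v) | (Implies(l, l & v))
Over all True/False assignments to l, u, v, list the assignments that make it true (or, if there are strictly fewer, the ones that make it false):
is always true.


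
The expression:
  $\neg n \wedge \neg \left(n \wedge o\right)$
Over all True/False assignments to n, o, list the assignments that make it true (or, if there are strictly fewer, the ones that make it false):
is true only for:
  n=False, o=False;
  n=False, o=True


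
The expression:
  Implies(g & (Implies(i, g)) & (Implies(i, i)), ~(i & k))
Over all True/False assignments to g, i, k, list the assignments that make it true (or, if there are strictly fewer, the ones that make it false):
is false only for:
  g=True, i=True, k=True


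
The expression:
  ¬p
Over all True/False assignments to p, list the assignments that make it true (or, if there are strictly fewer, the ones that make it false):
is true only for:
  p=False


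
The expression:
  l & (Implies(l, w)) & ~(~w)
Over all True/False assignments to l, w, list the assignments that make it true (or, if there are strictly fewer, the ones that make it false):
is true only for:
  l=True, w=True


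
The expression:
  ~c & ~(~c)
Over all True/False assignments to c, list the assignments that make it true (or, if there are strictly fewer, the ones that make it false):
is never true.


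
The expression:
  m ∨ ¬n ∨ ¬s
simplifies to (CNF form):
m ∨ ¬n ∨ ¬s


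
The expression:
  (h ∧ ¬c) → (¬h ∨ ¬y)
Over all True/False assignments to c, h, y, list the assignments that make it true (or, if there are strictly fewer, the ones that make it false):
is false only for:
  c=False, h=True, y=True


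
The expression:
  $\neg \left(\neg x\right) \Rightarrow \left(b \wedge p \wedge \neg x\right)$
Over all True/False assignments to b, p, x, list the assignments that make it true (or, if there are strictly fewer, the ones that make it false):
is true only for:
  b=False, p=False, x=False;
  b=False, p=True, x=False;
  b=True, p=False, x=False;
  b=True, p=True, x=False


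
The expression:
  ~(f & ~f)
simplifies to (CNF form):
True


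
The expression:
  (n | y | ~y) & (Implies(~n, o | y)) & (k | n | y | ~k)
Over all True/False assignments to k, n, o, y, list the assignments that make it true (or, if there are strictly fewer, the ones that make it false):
is false only for:
  k=False, n=False, o=False, y=False;
  k=True, n=False, o=False, y=False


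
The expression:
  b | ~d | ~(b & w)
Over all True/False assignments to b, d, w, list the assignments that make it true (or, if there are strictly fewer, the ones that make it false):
is always true.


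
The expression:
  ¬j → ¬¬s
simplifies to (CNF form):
j ∨ s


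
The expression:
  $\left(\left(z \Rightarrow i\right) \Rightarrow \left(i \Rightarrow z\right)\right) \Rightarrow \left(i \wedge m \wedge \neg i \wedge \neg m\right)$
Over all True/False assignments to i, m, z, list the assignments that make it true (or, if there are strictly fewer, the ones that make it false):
is true only for:
  i=True, m=False, z=False;
  i=True, m=True, z=False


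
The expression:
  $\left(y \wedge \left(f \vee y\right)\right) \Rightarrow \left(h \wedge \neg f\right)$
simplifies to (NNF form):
$\left(h \wedge \neg f\right) \vee \neg y$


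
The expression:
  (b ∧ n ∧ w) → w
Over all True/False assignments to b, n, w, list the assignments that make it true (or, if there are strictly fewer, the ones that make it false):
is always true.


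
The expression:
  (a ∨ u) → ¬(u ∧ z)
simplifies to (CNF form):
¬u ∨ ¬z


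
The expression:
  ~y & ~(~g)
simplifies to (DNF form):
g & ~y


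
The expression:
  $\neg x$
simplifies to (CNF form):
$\neg x$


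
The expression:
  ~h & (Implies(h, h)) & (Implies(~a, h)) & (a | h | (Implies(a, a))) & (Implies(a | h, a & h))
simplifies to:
False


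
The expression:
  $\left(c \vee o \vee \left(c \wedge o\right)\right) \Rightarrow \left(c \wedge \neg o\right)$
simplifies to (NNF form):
$\neg o$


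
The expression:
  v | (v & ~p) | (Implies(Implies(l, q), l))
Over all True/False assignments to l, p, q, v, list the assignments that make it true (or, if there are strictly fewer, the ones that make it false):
is false only for:
  l=False, p=False, q=False, v=False;
  l=False, p=False, q=True, v=False;
  l=False, p=True, q=False, v=False;
  l=False, p=True, q=True, v=False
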